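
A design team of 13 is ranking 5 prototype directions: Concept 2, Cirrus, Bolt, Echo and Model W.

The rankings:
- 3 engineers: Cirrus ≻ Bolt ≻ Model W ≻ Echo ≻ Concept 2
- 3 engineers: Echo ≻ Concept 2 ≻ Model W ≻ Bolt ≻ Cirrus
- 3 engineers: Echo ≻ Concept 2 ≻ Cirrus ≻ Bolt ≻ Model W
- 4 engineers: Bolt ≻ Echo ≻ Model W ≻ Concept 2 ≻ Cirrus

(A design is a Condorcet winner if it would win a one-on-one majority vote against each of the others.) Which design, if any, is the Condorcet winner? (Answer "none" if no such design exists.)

Pairwise majorities:
Concept 2 vs Cirrus: Concept 2 wins 10–3.
Concept 2 vs Bolt: Bolt wins 7–6.
Concept 2 vs Echo: Echo, 13–0.
Concept 2–Model W: Model W 7–6.
Cirrus vs Bolt: Bolt wins 7–6.
Cirrus–Echo: Echo 10–3.
Cirrus–Model W: Model W 7–6.
Bolt vs Echo: Bolt wins 7–6.
Bolt vs Model W: Bolt wins 10–3.
Echo vs Model W: Echo, 10–3.
Bolt beats each of Concept 2, Cirrus, Echo, Model W — Bolt is the Condorcet winner.

Bolt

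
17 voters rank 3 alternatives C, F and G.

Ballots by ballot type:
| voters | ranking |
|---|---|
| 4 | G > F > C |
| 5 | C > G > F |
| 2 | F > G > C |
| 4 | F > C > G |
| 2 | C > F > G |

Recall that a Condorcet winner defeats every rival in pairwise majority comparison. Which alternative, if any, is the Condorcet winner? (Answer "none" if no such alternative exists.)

Head-to-head results (17 voters):
C vs F: 7 to 10, F.
C vs G: 5+4+2 = 11 for C, 6 for G — C by 11–6.
F vs G: 2+4+2 = 8 for F, 9 for G — G by 9–8.
No alternative is unbeaten: C loses to F; F loses to G; G loses to C. In particular C beats G beats F beats C is a majority cycle — no Condorcet winner exists.

none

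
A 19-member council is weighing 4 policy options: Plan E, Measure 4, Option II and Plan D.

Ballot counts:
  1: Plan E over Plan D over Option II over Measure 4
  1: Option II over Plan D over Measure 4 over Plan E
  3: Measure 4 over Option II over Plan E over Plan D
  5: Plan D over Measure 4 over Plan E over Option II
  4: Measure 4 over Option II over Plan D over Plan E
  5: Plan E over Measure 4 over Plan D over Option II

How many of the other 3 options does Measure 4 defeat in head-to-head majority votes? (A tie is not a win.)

Measure 4 against each rival (19 council members):
Measure 4 vs Plan E: Measure 4, 13–6.
Measure 4 vs Option II: Measure 4 wins 17–2.
Measure 4 vs Plan D: 3+4+5 = 12 for Measure 4, 7 for Plan D — Measure 4 by 12–7.
Measure 4 beats Plan E, Option II, Plan D — 3 pairwise wins.

3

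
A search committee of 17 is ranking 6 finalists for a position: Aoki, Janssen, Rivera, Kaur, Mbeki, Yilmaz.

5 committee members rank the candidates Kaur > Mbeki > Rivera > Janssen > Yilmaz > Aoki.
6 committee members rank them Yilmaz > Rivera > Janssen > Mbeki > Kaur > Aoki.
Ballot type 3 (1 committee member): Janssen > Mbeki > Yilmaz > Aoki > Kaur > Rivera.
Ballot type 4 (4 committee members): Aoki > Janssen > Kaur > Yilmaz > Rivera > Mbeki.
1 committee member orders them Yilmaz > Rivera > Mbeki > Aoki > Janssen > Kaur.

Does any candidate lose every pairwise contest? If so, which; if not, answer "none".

Aoki

Pairwise majorities:
Aoki vs Janssen: Aoki is ranked higher on 4+1 = 5 ballots, Janssen on 12. Janssen wins 12–5.
Aoki vs Rivera: 5 to 12, Rivera.
Aoki vs Kaur: 6 to 11, Kaur.
Aoki vs Mbeki: Mbeki, 13–4.
Aoki vs Yilmaz: Yilmaz, 13–4.
Janssen vs Rivera: 5 to 12, Rivera.
Janssen vs Kaur: Janssen wins 12–5.
Janssen–Mbeki: Janssen 11–6.
Janssen vs Yilmaz: Janssen wins 10–7.
Rivera vs Kaur: Rivera preferred on 6+1 = 7 ballots; Kaur wins 10–7.
Rivera vs Mbeki: 6+4+1 = 11 for Rivera, 6 for Mbeki — Rivera by 11–6.
Rivera vs Yilmaz: 5 for Rivera, 12 for Yilmaz — Yilmaz by 12–5.
Kaur vs Mbeki: Kaur preferred on 5+4 = 9 ballots; Kaur wins 9–8.
Kaur vs Yilmaz: Kaur preferred on 5+4 = 9 ballots; Kaur wins 9–8.
Mbeki vs Yilmaz: Yilmaz wins 11–6.
Aoki loses to every other candidate — it is the Condorcet loser.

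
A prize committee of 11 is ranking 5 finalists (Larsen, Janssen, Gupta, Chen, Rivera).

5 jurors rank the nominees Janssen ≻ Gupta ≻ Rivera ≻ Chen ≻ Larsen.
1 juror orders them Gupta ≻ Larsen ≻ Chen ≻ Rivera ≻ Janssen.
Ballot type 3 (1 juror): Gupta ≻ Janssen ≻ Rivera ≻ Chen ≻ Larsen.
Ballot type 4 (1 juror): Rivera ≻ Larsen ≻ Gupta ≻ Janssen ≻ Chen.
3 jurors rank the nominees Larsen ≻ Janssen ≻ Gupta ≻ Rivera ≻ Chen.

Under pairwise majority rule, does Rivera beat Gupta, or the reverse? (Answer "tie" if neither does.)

Gupta

Ballots ranking Rivera above Gupta: 1.
Ballots ranking Gupta above Rivera: 11 − 1 = 10.
Gupta wins the head-to-head 10–1.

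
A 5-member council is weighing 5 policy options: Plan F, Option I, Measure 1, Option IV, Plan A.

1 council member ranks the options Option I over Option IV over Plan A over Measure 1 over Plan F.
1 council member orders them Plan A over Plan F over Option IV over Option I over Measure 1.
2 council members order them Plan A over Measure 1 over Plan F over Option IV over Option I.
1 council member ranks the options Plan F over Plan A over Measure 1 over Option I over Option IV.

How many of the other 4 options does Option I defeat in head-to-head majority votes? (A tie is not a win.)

0

Option I against each rival (5 council members):
Option I vs Plan F: Plan F wins 4–1.
Option I vs Measure 1: 1+1 = 2 for Option I, 3 for Measure 1 — Measure 1 by 3–2.
Option I vs Option IV: Option I preferred on 1+1 = 2 ballots; Option IV wins 3–2.
Option I vs Plan A: Option I is ranked higher on 1 ballot, Plan A on 4. Plan A wins 4–1.
Option I beats no one; loses to Plan F, Measure 1, Option IV, Plan A — 0 pairwise wins.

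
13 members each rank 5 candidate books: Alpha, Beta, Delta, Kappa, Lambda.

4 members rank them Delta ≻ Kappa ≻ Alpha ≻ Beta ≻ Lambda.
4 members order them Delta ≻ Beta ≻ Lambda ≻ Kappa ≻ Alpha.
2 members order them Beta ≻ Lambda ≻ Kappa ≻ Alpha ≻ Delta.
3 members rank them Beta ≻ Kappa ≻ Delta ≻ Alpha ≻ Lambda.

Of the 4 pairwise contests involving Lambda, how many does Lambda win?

0

Lambda against each rival (13 members):
Lambda vs Alpha: Lambda preferred on 4+2 = 6 ballots; Alpha wins 7–6.
Lambda vs Beta: Beta wins 13–0.
Lambda vs Delta: Lambda preferred on 2 ballots; Delta wins 11–2.
Lambda–Kappa: Kappa 7–6.
Lambda beats no one; loses to Alpha, Beta, Delta, Kappa — 0 pairwise wins.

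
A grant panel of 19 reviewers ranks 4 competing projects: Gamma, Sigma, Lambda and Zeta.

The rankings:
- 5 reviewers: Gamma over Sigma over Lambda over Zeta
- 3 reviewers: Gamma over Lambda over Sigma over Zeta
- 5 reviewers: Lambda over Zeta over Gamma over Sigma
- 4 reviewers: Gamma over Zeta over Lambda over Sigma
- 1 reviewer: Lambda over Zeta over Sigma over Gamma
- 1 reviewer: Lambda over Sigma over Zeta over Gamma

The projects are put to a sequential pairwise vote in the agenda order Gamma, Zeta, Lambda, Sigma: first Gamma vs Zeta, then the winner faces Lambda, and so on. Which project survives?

Gamma

Round 1: Gamma vs Zeta — 12–7, Gamma advances.
Round 2: Gamma vs Lambda — 12–7, Gamma advances.
Round 3: Gamma vs Sigma — 17–2, Gamma advances.
Gamma survives the agenda.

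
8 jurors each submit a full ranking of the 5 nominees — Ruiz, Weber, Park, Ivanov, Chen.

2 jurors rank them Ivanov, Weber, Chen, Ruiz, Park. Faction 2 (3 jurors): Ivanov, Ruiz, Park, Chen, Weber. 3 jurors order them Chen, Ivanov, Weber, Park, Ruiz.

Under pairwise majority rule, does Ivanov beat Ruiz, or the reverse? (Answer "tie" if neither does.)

Ivanov

Ballots ranking Ivanov above Ruiz: 2 + 3 + 3 = 8.
Ballots ranking Ruiz above Ivanov: 8 − 8 = 0.
Ivanov wins the head-to-head 8–0.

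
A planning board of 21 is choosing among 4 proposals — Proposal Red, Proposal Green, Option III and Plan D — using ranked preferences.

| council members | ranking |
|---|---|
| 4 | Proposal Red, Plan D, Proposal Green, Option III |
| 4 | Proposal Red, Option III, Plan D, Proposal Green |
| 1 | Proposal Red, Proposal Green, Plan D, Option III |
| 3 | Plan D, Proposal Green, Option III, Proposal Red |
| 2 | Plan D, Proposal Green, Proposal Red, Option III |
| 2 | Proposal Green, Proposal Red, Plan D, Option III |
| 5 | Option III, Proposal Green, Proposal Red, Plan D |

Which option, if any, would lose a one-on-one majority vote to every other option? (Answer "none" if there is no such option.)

Pairwise majorities:
Proposal Red vs Proposal Green: Proposal Red is ranked higher on 4+4+1 = 9 ballots, Proposal Green on 12. Proposal Green wins 12–9.
Proposal Red vs Option III: Proposal Red preferred on 4+4+1+2+2 = 13 ballots; Proposal Red wins 13–8.
Proposal Red vs Plan D: Proposal Red is ranked higher on 4+4+1+2+5 = 16 ballots, Plan D on 5. Proposal Red wins 16–5.
Proposal Green–Option III: Proposal Green 12–9.
Proposal Green vs Plan D: Proposal Green preferred on 1+2+5 = 8 ballots; Plan D wins 13–8.
Option III vs Plan D: 9 to 12, Plan D.
Option III is beaten in every head-to-head and is the Condorcet loser.

Option III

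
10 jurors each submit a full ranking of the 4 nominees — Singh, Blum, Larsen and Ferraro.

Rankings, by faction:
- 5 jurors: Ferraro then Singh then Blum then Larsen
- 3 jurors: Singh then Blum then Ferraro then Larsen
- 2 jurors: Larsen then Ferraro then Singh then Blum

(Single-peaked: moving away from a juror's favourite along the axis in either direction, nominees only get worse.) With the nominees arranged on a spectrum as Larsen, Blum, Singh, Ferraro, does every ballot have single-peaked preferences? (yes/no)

no

Axis positions: Larsen=1, Blum=2, Singh=3, Ferraro=4.
Faction 1 (peak Ferraro at position 4): ranking walks positions 4-3-2-1, expanding outward from the peak — single-peaked.
Faction 2 (peak Singh at position 3): ranking walks positions 3-2-4-1, expanding outward from the peak — single-peaked.
Faction 3: ranking walks positions 1-4-3-2; Ferraro is ranked above Blum even though Blum lies between Ferraro and the peak Larsen on the axis — preferences dip and rise again. Not single-peaked.
Faction 3 violates single-peakedness, so the profile is not single-peaked on this axis.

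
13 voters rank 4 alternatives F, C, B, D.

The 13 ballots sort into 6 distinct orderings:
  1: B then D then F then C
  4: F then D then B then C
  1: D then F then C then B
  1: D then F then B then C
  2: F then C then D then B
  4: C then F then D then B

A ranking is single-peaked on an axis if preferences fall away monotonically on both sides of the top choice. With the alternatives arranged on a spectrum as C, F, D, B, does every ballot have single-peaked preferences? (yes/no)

yes

Axis positions: C=1, F=2, D=3, B=4.
Ballot type 1 (peak B at position 4): ranking walks positions 4-3-2-1, expanding outward from the peak — single-peaked.
Ballot type 2 (peak F at position 2): ranking walks positions 2-3-4-1, expanding outward from the peak — single-peaked.
Ballot type 3 (peak D at position 3): ranking walks positions 3-2-1-4, expanding outward from the peak — single-peaked.
Ballot type 4 (peak D at position 3): ranking walks positions 3-2-4-1, expanding outward from the peak — single-peaked.
Ballot type 5 (peak F at position 2): ranking walks positions 2-1-3-4, expanding outward from the peak — single-peaked.
Ballot type 6 (peak C at position 1): ranking walks positions 1-2-3-4, expanding outward from the peak — single-peaked.
Every ranking is single-peaked on this axis.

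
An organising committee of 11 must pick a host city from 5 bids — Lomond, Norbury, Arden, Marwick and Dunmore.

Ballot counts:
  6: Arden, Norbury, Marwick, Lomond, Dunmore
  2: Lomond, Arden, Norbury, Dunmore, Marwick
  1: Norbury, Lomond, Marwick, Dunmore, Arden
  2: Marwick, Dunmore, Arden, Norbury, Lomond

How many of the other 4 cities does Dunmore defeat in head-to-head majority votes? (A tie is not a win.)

Dunmore against each rival (11 organisers):
Dunmore vs Lomond: Lomond, 9–2.
Dunmore vs Norbury: Dunmore is ranked higher on 2 ballots, Norbury on 9. Norbury wins 9–2.
Dunmore vs Arden: Arden, 8–3.
Dunmore vs Marwick: Marwick, 9–2.
Dunmore beats no one; loses to Lomond, Norbury, Arden, Marwick — 0 pairwise wins.

0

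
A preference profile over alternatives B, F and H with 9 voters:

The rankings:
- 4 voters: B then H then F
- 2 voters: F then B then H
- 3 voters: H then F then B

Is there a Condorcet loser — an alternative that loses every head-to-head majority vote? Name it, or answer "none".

Pairwise majorities:
B vs F: F, 5–4.
B vs H: B wins 6–3.
F–H: H 7–2.
No alternative is winless: B beats H; F beats B; H beats F. There is no Condorcet loser.

none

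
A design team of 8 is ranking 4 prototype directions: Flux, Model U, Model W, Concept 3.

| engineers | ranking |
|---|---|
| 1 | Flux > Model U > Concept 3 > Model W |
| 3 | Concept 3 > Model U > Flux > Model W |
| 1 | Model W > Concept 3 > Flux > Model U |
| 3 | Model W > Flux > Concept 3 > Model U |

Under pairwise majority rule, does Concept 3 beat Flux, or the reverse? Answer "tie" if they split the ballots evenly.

Ballots ranking Concept 3 above Flux: 3 + 1 = 4.
Ballots ranking Flux above Concept 3: 8 − 4 = 4.
4–4: the pair ties.

tie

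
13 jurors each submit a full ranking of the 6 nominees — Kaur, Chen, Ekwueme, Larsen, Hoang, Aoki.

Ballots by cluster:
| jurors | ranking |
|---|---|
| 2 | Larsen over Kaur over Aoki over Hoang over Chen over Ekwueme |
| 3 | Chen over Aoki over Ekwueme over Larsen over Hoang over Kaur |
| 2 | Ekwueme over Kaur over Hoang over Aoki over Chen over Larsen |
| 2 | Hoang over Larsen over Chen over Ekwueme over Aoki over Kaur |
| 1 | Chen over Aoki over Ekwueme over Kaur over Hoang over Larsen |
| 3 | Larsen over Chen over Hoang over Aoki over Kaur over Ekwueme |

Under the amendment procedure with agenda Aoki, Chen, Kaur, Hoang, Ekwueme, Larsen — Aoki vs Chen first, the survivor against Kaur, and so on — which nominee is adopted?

Larsen

Round 1: Aoki vs Chen — 4–9, Chen advances.
Round 2: Chen vs Kaur — 9–4, Chen advances.
Round 3: Chen vs Hoang — 7–6, Chen advances.
Round 4: Chen vs Ekwueme — 11–2, Chen advances.
Round 5: Chen vs Larsen — 6–7, Larsen advances.
The agenda winner is Larsen.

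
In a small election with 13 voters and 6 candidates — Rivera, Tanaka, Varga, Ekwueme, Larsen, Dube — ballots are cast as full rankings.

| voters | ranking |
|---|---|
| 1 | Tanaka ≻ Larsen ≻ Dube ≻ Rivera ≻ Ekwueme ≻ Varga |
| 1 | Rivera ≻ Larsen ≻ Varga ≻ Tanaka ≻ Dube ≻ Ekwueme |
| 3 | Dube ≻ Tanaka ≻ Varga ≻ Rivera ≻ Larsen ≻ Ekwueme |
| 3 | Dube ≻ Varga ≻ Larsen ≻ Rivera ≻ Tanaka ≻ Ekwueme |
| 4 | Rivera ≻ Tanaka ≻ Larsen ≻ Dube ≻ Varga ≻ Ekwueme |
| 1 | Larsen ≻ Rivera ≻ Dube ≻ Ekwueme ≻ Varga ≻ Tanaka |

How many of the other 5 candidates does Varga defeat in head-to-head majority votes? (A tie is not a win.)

Varga against each rival (13 voters):
Varga–Rivera: Rivera 7–6.
Varga vs Tanaka: Tanaka wins 8–5.
Varga vs Ekwueme: Varga preferred on 1+3+3+4 = 11 ballots; Varga wins 11–2.
Varga vs Larsen: Larsen wins 7–6.
Varga vs Dube: Dube wins 12–1.
Varga beats Ekwueme; loses to Rivera, Tanaka, Larsen, Dube — 1 pairwise win.

1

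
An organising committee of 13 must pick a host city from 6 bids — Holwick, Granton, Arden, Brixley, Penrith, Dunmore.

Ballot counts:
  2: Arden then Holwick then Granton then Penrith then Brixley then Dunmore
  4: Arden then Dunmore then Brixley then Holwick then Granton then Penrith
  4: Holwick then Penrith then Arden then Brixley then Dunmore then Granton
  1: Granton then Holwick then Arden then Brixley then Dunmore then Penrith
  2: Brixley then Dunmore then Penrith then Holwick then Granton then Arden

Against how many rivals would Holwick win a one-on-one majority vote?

Holwick against each rival (13 organisers):
Holwick vs Granton: Holwick preferred on 2+4+4+2 = 12 ballots; Holwick wins 12–1.
Holwick vs Arden: Holwick is ranked higher on 4+1+2 = 7 ballots, Arden on 6. Holwick wins 7–6.
Holwick vs Brixley: Holwick is ranked higher on 2+4+1 = 7 ballots, Brixley on 6. Holwick wins 7–6.
Holwick vs Penrith: Holwick is ranked higher on 2+4+4+1 = 11 ballots, Penrith on 2. Holwick wins 11–2.
Holwick–Dunmore: Holwick 7–6.
Holwick beats Granton, Arden, Brixley, Penrith, Dunmore — 5 pairwise wins.

5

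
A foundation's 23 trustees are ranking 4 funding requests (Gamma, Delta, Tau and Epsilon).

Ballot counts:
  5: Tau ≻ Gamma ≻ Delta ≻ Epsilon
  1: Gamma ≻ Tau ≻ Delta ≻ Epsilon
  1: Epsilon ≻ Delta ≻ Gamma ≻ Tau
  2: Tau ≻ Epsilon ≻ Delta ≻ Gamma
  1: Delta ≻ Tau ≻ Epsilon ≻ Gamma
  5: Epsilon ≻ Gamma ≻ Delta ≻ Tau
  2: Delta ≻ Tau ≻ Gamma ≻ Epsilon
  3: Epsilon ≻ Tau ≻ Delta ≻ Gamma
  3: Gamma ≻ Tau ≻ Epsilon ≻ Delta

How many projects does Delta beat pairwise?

0

Delta against each rival (23 reviewers):
Delta vs Gamma: Delta preferred on 1+2+1+2+3 = 9 ballots; Gamma wins 14–9.
Delta vs Tau: Tau, 14–9.
Delta vs Epsilon: 9 to 14, Epsilon.
Delta beats no one; loses to Gamma, Tau, Epsilon — 0 pairwise wins.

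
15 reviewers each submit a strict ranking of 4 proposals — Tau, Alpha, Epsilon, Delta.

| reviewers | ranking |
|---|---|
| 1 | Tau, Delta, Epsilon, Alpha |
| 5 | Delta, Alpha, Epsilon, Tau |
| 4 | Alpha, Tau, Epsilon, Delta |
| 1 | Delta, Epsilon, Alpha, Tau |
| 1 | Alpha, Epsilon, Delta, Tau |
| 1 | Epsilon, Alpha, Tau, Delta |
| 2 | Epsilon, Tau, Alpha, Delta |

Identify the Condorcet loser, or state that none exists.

Pairwise majorities:
Tau vs Alpha: Alpha wins 12–3.
Tau vs Epsilon: 1+4 = 5 for Tau, 10 for Epsilon — Epsilon by 10–5.
Tau vs Delta: Tau, 8–7.
Alpha vs Epsilon: Alpha, 10–5.
Alpha vs Delta: Alpha, 8–7.
Epsilon–Delta: Epsilon 8–7.
Delta is beaten in every head-to-head and is the Condorcet loser.

Delta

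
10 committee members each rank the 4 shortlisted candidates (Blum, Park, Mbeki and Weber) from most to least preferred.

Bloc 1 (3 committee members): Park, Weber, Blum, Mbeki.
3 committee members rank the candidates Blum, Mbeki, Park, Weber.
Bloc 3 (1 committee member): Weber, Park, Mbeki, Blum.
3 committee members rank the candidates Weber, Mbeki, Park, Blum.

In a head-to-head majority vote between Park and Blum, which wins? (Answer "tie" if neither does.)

Ballots ranking Park above Blum: 3 + 1 + 3 = 7.
Ballots ranking Blum above Park: 10 − 7 = 3.
Park wins the head-to-head 7–3.

Park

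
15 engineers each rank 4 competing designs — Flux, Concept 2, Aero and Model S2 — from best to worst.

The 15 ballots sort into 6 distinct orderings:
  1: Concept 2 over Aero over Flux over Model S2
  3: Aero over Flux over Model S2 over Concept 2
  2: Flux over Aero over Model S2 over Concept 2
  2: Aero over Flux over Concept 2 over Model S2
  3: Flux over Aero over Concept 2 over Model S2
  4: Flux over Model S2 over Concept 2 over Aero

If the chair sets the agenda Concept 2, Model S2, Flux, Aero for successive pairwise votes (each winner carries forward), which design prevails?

Flux

Round 1: Concept 2 vs Model S2 — 6–9, Model S2 advances.
Round 2: Model S2 vs Flux — 0–15, Flux advances.
Round 3: Flux vs Aero — 9–6, Flux advances.
Flux survives the agenda.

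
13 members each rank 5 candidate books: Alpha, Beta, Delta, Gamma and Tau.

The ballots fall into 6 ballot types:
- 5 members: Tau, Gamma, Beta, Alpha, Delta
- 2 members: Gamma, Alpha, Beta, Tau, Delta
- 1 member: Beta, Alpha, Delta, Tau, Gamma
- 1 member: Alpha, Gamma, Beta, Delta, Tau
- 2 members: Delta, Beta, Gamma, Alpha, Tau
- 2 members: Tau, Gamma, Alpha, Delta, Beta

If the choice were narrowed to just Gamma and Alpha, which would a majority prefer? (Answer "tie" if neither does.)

Ballots ranking Gamma above Alpha: 5 + 2 + 2 + 2 = 11.
Ballots ranking Alpha above Gamma: 13 − 11 = 2.
Gamma wins the head-to-head 11–2.

Gamma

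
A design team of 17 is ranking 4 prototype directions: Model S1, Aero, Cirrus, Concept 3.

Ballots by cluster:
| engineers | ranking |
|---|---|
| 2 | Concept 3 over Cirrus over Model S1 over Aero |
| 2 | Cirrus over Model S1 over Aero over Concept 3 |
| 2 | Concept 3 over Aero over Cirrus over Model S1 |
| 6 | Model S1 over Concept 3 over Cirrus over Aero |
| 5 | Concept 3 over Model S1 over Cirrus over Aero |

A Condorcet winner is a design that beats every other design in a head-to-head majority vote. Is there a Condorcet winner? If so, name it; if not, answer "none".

Concept 3

Check each pair by majority over 17 ballots:
Model S1 vs Aero: Model S1 preferred on 2+2+6+5 = 15 ballots; Model S1 wins 15–2.
Model S1 vs Cirrus: Model S1 is ranked higher on 6+5 = 11 ballots, Cirrus on 6. Model S1 wins 11–6.
Model S1 vs Concept 3: Model S1 preferred on 2+6 = 8 ballots; Concept 3 wins 9–8.
Aero vs Cirrus: 2 for Aero, 15 for Cirrus — Cirrus by 15–2.
Aero vs Concept 3: 2 for Aero, 15 for Concept 3 — Concept 3 by 15–2.
Cirrus vs Concept 3: 2 to 15, Concept 3.
Concept 3 defeats every rival head-to-head and is the Condorcet winner.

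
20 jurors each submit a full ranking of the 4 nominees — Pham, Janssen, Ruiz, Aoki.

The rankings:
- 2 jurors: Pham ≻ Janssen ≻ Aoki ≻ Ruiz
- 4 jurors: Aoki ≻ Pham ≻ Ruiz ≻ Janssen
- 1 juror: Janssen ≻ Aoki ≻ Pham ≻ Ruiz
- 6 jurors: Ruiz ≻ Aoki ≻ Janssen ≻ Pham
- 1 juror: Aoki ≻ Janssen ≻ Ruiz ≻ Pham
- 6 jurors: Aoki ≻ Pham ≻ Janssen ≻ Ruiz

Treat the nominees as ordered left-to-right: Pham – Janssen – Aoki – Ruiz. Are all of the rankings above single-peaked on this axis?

Axis positions: Pham=1, Janssen=2, Aoki=3, Ruiz=4.
Bloc 1 (peak Pham at position 1): ranking walks positions 1-2-3-4, expanding outward from the peak — single-peaked.
Bloc 2: ranking walks positions 3-1-4-2; Pham is ranked above Janssen even though Janssen lies between Pham and the peak Aoki on the axis — preferences dip and rise again. Not single-peaked.
Bloc 3 (peak Janssen at position 2): ranking walks positions 2-3-1-4, expanding outward from the peak — single-peaked.
Bloc 4 (peak Ruiz at position 4): ranking walks positions 4-3-2-1, expanding outward from the peak — single-peaked.
Bloc 5 (peak Aoki at position 3): ranking walks positions 3-2-4-1, expanding outward from the peak — single-peaked.
Bloc 6: ranking walks positions 3-1-2-4; Pham is ranked above Janssen even though Janssen lies between Pham and the peak Aoki on the axis — preferences dip and rise again. Not single-peaked.
Bloc 2 violates single-peakedness, so the profile is not single-peaked on this axis.

no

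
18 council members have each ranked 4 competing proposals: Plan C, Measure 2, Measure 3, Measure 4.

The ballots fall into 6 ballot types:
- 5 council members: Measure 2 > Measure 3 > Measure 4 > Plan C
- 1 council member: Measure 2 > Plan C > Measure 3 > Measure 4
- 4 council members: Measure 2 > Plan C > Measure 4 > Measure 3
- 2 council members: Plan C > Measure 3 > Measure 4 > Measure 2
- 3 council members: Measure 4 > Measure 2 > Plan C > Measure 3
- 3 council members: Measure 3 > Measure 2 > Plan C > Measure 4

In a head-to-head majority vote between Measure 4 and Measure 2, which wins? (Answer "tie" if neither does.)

Ballots ranking Measure 4 above Measure 2: 2 + 3 = 5.
Ballots ranking Measure 2 above Measure 4: 18 − 5 = 13.
Measure 2 wins the head-to-head 13–5.

Measure 2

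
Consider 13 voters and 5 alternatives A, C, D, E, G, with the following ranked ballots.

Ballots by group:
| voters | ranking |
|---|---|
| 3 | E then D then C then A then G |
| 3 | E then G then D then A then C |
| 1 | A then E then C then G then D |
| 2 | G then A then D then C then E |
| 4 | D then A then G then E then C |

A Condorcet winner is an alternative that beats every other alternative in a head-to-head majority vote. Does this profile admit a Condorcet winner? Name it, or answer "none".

Pairwise majorities:
A vs C: A preferred on 3+1+2+4 = 10 ballots; A wins 10–3.
A vs D: A is ranked higher on 1+2 = 3 ballots, D on 10. D wins 10–3.
A vs E: 1+2+4 = 7 for A, 6 for E — A by 7–6.
A vs G: A preferred on 3+1+4 = 8 ballots; A wins 8–5.
C vs D: C is ranked higher on 1 ballot, D on 12. D wins 12–1.
C vs E: C is ranked higher on 2 ballots, E on 11. E wins 11–2.
C vs G: C is ranked higher on 3+1 = 4 ballots, G on 9. G wins 9–4.
D vs E: 2+4 = 6 for D, 7 for E — E by 7–6.
D vs G: 3+4 = 7 for D, 6 for G — D by 7–6.
E vs G: E preferred on 3+3+1 = 7 ballots; E wins 7–6.
Every alternative loses at least once (A loses to D; C loses to A; D loses to E; E loses to A; G loses to A). The majority relation contains the cycle A beats E beats D beats A, so there is no Condorcet winner.

none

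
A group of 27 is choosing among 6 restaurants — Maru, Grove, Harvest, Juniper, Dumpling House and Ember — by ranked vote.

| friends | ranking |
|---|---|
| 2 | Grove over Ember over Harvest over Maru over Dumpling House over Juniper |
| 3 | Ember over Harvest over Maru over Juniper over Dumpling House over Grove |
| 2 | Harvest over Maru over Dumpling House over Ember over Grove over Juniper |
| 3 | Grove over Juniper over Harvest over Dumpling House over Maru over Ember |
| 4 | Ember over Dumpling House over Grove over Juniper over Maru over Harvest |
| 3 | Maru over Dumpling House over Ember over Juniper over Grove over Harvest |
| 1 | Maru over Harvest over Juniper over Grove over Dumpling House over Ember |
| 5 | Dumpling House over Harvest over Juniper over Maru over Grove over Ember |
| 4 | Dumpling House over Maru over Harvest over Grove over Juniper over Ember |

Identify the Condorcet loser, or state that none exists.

Juniper

Pairwise majorities:
Maru–Grove: Maru 18–9.
Maru–Harvest: Harvest 15–12.
Maru–Juniper: Maru 15–12.
Maru vs Dumpling House: Maru preferred on 2+3+2+3+1 = 11 ballots; Dumpling House wins 16–11.
Maru vs Ember: Maru, 18–9.
Grove vs Harvest: Grove is ranked higher on 2+3+4+3 = 12 ballots, Harvest on 15. Harvest wins 15–12.
Grove vs Juniper: 2+2+3+4+4 = 15 for Grove, 12 for Juniper — Grove by 15–12.
Grove vs Dumpling House: Grove is ranked higher on 2+3+1 = 6 ballots, Dumpling House on 21. Dumpling House wins 21–6.
Grove vs Ember: Grove, 15–12.
Harvest–Juniper: Harvest 17–10.
Harvest vs Dumpling House: 2+3+2+3+1 = 11 for Harvest, 16 for Dumpling House — Dumpling House by 16–11.
Harvest–Ember: Harvest 15–12.
Juniper vs Dumpling House: Dumpling House wins 20–7.
Juniper vs Ember: Juniper preferred on 3+1+5+4 = 13 ballots; Ember wins 14–13.
Dumpling House vs Ember: Dumpling House, 18–9.
Juniper loses to every other restaurant — it is the Condorcet loser.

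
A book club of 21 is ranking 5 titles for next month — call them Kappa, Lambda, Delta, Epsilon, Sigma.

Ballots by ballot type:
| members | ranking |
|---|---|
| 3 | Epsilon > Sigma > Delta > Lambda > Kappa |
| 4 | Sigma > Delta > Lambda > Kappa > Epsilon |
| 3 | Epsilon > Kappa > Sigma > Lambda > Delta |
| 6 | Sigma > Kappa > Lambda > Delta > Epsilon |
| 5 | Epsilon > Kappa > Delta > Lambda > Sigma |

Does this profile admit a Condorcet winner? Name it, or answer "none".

Head-to-head results (21 members):
Kappa–Lambda: Kappa 14–7.
Kappa–Delta: Kappa 14–7.
Kappa vs Epsilon: Epsilon, 11–10.
Kappa–Sigma: Sigma 13–8.
Lambda–Delta: Delta 12–9.
Lambda–Epsilon: Epsilon 11–10.
Lambda–Sigma: Sigma 16–5.
Delta–Epsilon: Epsilon 11–10.
Delta vs Sigma: Sigma wins 16–5.
Epsilon–Sigma: Epsilon 11–10.
Epsilon defeats every rival head-to-head and is the Condorcet winner.

Epsilon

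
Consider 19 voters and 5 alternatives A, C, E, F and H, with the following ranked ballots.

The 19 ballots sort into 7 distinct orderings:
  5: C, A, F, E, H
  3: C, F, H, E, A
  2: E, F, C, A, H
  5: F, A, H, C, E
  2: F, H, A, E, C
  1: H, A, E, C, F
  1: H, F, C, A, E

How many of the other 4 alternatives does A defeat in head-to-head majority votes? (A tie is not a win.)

2

A against each rival (19 voters):
A vs C: C, 11–8.
A vs E: 5+5+2+1+1 = 14 for A, 5 for E — A by 14–5.
A vs F: F, 13–6.
A vs H: A, 12–7.
A beats E, H; loses to C, F — 2 pairwise wins.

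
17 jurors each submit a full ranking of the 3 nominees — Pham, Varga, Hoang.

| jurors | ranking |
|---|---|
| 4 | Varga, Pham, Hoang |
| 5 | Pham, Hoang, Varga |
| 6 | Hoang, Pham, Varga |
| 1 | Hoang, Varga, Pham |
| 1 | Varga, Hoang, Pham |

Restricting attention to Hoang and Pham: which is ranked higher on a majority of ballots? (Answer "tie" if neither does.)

Ballots ranking Hoang above Pham: 6 + 1 + 1 = 8.
Ballots ranking Pham above Hoang: 17 − 8 = 9.
Pham wins the head-to-head 9–8.

Pham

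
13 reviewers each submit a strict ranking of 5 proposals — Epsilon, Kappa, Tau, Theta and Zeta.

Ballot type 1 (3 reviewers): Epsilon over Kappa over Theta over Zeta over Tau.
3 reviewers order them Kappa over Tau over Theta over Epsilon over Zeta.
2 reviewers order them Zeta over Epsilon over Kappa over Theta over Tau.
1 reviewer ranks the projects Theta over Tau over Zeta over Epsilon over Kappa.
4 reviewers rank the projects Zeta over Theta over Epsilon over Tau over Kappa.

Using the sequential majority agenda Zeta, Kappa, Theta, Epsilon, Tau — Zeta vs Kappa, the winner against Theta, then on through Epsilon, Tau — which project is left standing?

Round 1: Zeta vs Kappa — 7–6, Zeta advances.
Round 2: Zeta vs Theta — 6–7, Theta advances.
Round 3: Theta vs Epsilon — 8–5, Theta advances.
Round 4: Theta vs Tau — 10–3, Theta advances.
Theta survives the agenda.

Theta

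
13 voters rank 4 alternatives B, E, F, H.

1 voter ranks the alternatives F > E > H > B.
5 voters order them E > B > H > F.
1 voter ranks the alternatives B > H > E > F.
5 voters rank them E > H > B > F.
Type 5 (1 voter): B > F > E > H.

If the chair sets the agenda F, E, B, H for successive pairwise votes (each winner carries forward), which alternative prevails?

Round 1: F vs E — 2–11, E advances.
Round 2: E vs B — 11–2, E advances.
Round 3: E vs H — 12–1, E advances.
E survives the agenda.

E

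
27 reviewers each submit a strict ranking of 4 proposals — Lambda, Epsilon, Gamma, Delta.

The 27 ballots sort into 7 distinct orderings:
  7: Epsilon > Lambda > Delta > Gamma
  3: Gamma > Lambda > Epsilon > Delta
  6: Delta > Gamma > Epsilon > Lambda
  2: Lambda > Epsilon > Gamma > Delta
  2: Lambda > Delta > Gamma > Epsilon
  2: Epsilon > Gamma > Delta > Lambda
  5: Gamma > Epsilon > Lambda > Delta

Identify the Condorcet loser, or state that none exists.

none

Pairwise majorities:
Lambda vs Epsilon: Epsilon wins 20–7.
Lambda vs Gamma: 7+2+2 = 11 for Lambda, 16 for Gamma — Gamma by 16–11.
Lambda vs Delta: 7+3+2+2+5 = 19 for Lambda, 8 for Delta — Lambda by 19–8.
Epsilon–Gamma: Gamma 16–11.
Epsilon vs Delta: Epsilon preferred on 7+3+2+2+5 = 19 ballots; Epsilon wins 19–8.
Gamma vs Delta: Delta, 15–12.
No project is winless: Lambda beats Delta; Epsilon beats Lambda; Gamma beats Lambda; Delta beats Gamma. There is no Condorcet loser.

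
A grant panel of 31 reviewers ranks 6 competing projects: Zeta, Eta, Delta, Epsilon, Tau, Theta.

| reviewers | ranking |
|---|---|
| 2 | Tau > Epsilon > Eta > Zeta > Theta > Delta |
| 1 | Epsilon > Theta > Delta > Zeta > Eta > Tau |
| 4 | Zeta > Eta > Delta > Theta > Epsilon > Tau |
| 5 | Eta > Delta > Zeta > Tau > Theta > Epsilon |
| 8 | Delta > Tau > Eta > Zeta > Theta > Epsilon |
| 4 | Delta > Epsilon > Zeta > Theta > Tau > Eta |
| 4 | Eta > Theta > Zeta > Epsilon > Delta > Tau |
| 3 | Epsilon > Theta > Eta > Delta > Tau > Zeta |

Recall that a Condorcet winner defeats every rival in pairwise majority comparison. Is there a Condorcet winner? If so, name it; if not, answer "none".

Eta

Head-to-head results (31 reviewers):
Zeta–Eta: Eta 22–9.
Zeta–Delta: Delta 21–10.
Zeta vs Epsilon: Zeta, 21–10.
Zeta–Tau: Zeta 18–13.
Zeta–Theta: Zeta 23–8.
Eta vs Delta: Eta wins 18–13.
Eta vs Epsilon: Eta wins 21–10.
Eta vs Tau: Eta wins 17–14.
Eta vs Theta: Eta, 23–8.
Delta–Epsilon: Delta 21–10.
Delta vs Tau: Delta, 29–2.
Delta vs Theta: Delta wins 21–10.
Epsilon vs Tau: Epsilon wins 16–15.
Epsilon vs Theta: Theta, 21–10.
Tau–Theta: Theta 16–15.
Eta defeats every rival head-to-head and is the Condorcet winner.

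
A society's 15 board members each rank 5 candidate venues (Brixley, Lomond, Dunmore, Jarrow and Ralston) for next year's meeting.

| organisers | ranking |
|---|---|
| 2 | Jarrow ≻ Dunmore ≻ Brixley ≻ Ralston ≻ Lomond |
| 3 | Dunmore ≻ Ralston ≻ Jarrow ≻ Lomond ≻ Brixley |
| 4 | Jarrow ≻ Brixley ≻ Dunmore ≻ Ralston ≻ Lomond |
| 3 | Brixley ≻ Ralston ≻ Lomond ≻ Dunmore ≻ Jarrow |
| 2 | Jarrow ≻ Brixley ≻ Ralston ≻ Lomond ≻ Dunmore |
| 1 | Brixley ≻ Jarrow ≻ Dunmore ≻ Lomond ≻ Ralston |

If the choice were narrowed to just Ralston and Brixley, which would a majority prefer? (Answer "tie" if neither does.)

Ballots ranking Ralston above Brixley: 3.
Ballots ranking Brixley above Ralston: 15 − 3 = 12.
Brixley wins the head-to-head 12–3.

Brixley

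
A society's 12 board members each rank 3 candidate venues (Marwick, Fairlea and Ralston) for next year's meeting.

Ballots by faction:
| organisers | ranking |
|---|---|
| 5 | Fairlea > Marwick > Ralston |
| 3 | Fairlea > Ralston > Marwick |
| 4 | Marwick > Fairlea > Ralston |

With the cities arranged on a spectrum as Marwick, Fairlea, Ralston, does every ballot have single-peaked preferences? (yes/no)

yes

Axis positions: Marwick=1, Fairlea=2, Ralston=3.
Faction 1 (peak Fairlea at position 2): ranking walks positions 2-1-3, expanding outward from the peak — single-peaked.
Faction 2 (peak Fairlea at position 2): ranking walks positions 2-3-1, expanding outward from the peak — single-peaked.
Faction 3 (peak Marwick at position 1): ranking walks positions 1-2-3, expanding outward from the peak — single-peaked.
Every ranking is single-peaked on this axis.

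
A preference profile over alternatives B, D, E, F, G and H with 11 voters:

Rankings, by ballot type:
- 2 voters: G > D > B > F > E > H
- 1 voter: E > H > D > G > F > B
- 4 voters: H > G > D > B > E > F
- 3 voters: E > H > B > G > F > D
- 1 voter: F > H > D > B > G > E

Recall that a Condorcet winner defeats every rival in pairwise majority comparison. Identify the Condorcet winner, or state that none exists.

Pairwise majorities:
B vs D: 3 for B, 8 for D — D by 8–3.
B–E: B 7–4.
B vs F: 9 to 2, B.
B–G: G 7–4.
B vs H: 2 for B, 9 for H — H by 9–2.
D vs E: 2+4+1 = 7 for D, 4 for E — D by 7–4.
D–F: D 7–4.
D–G: G 9–2.
D vs H: 2 to 9, H.
E vs F: 8 to 3, E.
E vs G: 4 to 7, G.
E vs H: 2+1+3 = 6 for E, 5 for H — E by 6–5.
F vs G: G, 10–1.
F vs H: H wins 8–3.
G vs H: 2 for G, 9 for H — H by 9–2.
No alternative is unbeaten: B loses to D; D loses to G; E loses to B; F loses to B; G loses to H; H loses to E. In particular B beats E beats H beats B is a majority cycle — no Condorcet winner exists.

none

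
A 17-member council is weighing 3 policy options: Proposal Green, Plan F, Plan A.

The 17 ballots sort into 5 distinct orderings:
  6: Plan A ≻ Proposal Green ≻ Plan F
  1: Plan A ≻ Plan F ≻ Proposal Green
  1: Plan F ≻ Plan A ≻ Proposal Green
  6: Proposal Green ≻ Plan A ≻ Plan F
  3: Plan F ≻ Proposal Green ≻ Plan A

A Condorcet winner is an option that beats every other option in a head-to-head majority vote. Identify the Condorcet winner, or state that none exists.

Proposal Green

Head-to-head results (17 council members):
Proposal Green–Plan F: Proposal Green 12–5.
Proposal Green vs Plan A: Proposal Green wins 9–8.
Plan F–Plan A: Plan A 13–4.
Proposal Green beats each of Plan F, Plan A — Proposal Green is the Condorcet winner.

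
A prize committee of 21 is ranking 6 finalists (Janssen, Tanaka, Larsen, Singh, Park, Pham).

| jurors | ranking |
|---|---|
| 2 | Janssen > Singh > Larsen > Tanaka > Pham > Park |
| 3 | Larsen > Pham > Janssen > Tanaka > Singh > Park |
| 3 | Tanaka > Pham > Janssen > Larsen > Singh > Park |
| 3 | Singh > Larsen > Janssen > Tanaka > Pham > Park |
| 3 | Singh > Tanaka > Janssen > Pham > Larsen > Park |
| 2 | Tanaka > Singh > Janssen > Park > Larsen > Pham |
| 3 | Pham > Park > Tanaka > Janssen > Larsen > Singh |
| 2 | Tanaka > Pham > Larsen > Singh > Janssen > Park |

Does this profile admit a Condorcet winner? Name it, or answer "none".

Tanaka

Pairwise majorities:
Janssen vs Tanaka: Tanaka wins 13–8.
Janssen vs Larsen: Janssen wins 13–8.
Janssen vs Singh: Janssen is ranked higher on 2+3+3+3 = 11 ballots, Singh on 10. Janssen wins 11–10.
Janssen vs Park: 18 for Janssen, 3 for Park — Janssen by 18–3.
Janssen vs Pham: Pham, 11–10.
Tanaka vs Larsen: 13 to 8, Tanaka.
Tanaka–Singh: Tanaka 13–8.
Tanaka–Park: Tanaka 18–3.
Tanaka vs Pham: Tanaka is ranked higher on 2+3+3+3+2+2 = 15 ballots, Pham on 6. Tanaka wins 15–6.
Larsen vs Singh: Larsen, 11–10.
Larsen–Park: Larsen 16–5.
Larsen vs Pham: 10 to 11, Pham.
Singh–Park: Singh 18–3.
Singh vs Pham: 2+3+3+2 = 10 for Singh, 11 for Pham — Pham by 11–10.
Park–Pham: Pham 19–2.
Tanaka defeats every rival head-to-head and is the Condorcet winner.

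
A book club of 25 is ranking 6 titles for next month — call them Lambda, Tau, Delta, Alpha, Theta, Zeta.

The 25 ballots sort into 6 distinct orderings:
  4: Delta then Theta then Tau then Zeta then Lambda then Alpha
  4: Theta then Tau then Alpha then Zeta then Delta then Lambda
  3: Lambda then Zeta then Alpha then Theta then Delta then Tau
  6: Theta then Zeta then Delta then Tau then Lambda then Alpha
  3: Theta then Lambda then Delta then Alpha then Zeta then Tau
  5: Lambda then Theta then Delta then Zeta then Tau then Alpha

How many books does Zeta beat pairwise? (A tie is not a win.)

4

Zeta against each rival (25 members):
Zeta vs Lambda: Zeta preferred on 4+4+6 = 14 ballots; Zeta wins 14–11.
Zeta vs Tau: Zeta preferred on 3+6+3+5 = 17 ballots; Zeta wins 17–8.
Zeta–Delta: Zeta 13–12.
Zeta vs Alpha: 4+3+6+5 = 18 for Zeta, 7 for Alpha — Zeta by 18–7.
Zeta vs Theta: Theta, 22–3.
Zeta beats Lambda, Tau, Delta, Alpha; loses to Theta — 4 pairwise wins.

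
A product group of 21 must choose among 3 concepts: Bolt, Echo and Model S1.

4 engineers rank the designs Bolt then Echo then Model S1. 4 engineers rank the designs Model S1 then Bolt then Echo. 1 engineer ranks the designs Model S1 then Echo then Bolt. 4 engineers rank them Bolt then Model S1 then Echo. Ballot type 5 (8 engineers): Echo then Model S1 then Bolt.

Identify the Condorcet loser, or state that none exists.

none

Pairwise majorities:
Bolt vs Echo: Bolt, 12–9.
Bolt vs Model S1: Model S1 wins 13–8.
Echo vs Model S1: 12 to 9, Echo.
No design is winless: Bolt beats Echo; Echo beats Model S1; Model S1 beats Bolt. There is no Condorcet loser.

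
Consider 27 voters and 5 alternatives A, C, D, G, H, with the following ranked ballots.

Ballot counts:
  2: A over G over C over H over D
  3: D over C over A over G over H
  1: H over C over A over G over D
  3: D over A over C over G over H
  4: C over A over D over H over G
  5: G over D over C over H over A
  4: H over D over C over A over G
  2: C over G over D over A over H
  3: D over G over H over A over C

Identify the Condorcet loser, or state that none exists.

H

Pairwise majorities:
A vs C: C wins 19–8.
A vs D: A preferred on 2+1+4 = 7 ballots; D wins 20–7.
A–G: A 17–10.
A–H: A 14–13.
C vs D: 9 to 18, D.
C vs G: C wins 17–10.
C vs H: 19 to 8, C.
D vs G: D wins 17–10.
D vs H: D preferred on 3+3+4+5+2+3 = 20 ballots; D wins 20–7.
G vs H: G is ranked higher on 2+3+3+5+2+3 = 18 ballots, H on 9. G wins 18–9.
H is beaten in every head-to-head and is the Condorcet loser.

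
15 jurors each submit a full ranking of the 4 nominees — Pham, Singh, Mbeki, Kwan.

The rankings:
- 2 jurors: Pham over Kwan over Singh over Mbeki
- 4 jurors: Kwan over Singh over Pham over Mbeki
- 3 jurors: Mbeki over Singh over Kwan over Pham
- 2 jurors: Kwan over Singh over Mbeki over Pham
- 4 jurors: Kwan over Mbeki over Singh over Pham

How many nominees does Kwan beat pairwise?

3

Kwan against each rival (15 jurors):
Kwan vs Pham: Kwan preferred on 4+3+2+4 = 13 ballots; Kwan wins 13–2.
Kwan vs Singh: Kwan, 12–3.
Kwan–Mbeki: Kwan 12–3.
Kwan beats Pham, Singh, Mbeki — 3 pairwise wins.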